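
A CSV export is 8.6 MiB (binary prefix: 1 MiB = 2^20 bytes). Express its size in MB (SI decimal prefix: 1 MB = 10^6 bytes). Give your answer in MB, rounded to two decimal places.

9.02 MB

8.6 MiB × 1,048,576 bytes/MiB = 9,017,753.6 bytes
1 MB = 1,000,000 bytes
9,017,753.6 / 1,000,000 = 9.02 MB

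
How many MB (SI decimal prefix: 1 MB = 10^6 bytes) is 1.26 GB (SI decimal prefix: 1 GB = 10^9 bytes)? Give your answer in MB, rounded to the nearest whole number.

1,260 MB

1.26 GB = 1.26 × 10^9 bytes = 1,260,000,000 bytes
1 MB = 10^6 bytes = 1,000,000 bytes
1,260,000,000 / 1,000,000 = 1,260 MB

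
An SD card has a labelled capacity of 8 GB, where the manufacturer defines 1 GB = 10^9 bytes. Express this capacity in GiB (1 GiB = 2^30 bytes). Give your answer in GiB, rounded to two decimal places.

7.45 GiB

8 GB × 1,000,000,000 bytes/GB = 8,000,000,000 bytes
1 GiB = 2^30 bytes = 1,073,741,824 bytes
8,000,000,000 / 1,073,741,824 = 7.45 GiB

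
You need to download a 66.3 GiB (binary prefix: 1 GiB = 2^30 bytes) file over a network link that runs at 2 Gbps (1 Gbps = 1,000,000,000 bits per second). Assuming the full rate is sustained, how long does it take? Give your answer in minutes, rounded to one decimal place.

66.3 GiB = 71,189,082,931.2 bytes = 569,512,663,449.6 bits
2 Gbps = 2,000,000,000 bits/s
time = 569,512,663,449.6 / 2,000,000,000 = 284.76 s
284.76 s / 60 = 4.7 minutes

4.7 minutes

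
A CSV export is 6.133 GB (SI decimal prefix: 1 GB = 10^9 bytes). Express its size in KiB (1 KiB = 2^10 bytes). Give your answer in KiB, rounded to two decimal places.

6.133 GB = 6.133 × 10^9 bytes = 6,133,000,000 bytes
1 KiB = 2^10 bytes = 1,024 bytes
6,133,000,000 / 1,024 = 5,989,257.81 KiB

5,989,257.81 KiB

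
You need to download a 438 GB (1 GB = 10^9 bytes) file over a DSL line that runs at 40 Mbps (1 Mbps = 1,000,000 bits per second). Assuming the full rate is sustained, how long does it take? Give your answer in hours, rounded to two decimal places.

24.33 hours

438 GB = 438,000,000,000 bytes = 3,504,000,000,000 bits
40 Mbps = 40,000,000 bits/s
time = 3,504,000,000,000 / 40,000,000 = 87,600.0000 s
87,600.0000 s / 3600 = 24.33 hours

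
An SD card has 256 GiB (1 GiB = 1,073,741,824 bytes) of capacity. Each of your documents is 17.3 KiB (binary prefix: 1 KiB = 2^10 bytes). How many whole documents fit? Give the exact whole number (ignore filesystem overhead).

Capacity: 256 GiB = 274,877,906,944 bytes
Per item: 17.3 KiB = 17,715.2 bytes
⌊274,877,906,944 / 17,715.2⌋ = 15,516,500

15,516,500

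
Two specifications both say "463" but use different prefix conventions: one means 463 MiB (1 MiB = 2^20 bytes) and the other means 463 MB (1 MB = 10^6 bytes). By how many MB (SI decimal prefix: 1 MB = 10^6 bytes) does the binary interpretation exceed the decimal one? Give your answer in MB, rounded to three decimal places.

463 MiB = 463 × 1,048,576 = 485,490,688 bytes
463 MB = 463 × 1,000,000 = 463,000,000 bytes
difference = 22,490,688 bytes
22,490,688 / 1,000,000 = 22.491 MB

22.491 MB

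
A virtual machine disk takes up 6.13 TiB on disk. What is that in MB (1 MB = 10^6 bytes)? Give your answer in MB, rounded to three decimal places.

6.13 TiB = 6.13 × 2^40 bytes = 6,740,006,278,266.88 bytes
1 MB = 1,000,000 bytes
6,740,006,278,266.88 / 1,000,000 = 6,740,006.278 MB

6,740,006.278 MB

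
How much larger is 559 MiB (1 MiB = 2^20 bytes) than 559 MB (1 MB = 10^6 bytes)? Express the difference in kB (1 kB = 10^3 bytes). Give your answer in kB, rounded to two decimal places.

27,153.98 kB

559 MiB = 559 × 1,048,576 = 586,153,984 bytes
559 MB = 559 × 1,000,000 = 559,000,000 bytes
difference = 27,153,984 bytes
27,153,984 / 1,000 = 27,153.98 kB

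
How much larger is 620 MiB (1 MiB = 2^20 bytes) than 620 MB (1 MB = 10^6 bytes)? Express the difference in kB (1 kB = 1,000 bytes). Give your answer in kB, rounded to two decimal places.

30,117.12 kB

620 MiB = 620 × 1,048,576 = 650,117,120 bytes
620 MB = 620 × 1,000,000 = 620,000,000 bytes
difference = 30,117,120 bytes
30,117,120 / 1,000 = 30,117.12 kB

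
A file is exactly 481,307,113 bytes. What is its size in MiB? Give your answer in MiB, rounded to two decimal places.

481,307,113 bytes given.
1 MiB = 1,048,576 bytes
481,307,113 / 1,048,576 = 459.01 MiB

459.01 MiB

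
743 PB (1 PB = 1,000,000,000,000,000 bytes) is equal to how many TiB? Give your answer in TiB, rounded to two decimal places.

675,754.56 TiB

743 PB × 1,000,000,000,000,000 bytes/PB = 743,000,000,000,000,000 bytes
1 TiB = 2^40 bytes = 1,099,511,627,776 bytes
743,000,000,000,000,000 / 1,099,511,627,776 = 675,754.56 TiB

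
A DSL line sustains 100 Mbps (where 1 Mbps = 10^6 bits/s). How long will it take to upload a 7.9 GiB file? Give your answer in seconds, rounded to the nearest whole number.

7.9 GiB = 8,482,560,409.6 bytes = 67,860,483,276.8 bits
100 Mbps = 100,000,000 bits/s
time = 67,860,483,276.8 / 100,000,000 = 679 s

679 seconds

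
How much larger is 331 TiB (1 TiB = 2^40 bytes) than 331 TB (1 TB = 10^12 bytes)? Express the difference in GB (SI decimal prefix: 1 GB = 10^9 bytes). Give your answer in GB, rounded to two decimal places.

331 TiB = 331 × 1,099,511,627,776 = 363,938,348,793,856 bytes
331 TB = 331 × 1,000,000,000,000 = 331,000,000,000,000 bytes
difference = 32,938,348,793,856 bytes
32,938,348,793,856 / 1,000,000,000 = 32,938.35 GB

32,938.35 GB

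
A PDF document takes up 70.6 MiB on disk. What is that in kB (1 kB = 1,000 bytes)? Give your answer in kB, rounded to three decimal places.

74,029.466 kB

70.6 MiB × 1,048,576 bytes/MiB = 74,029,465.6 bytes
1 kB = 10^3 bytes = 1,000 bytes
74,029,465.6 / 1,000 = 74,029.466 kB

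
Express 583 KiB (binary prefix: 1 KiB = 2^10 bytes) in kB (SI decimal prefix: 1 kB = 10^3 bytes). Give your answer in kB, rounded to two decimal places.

596.99 kB

583 KiB = 583 × 2^10 bytes = 596,992 bytes
1 kB = 10^3 bytes = 1,000 bytes
596,992 / 1,000 = 596.99 kB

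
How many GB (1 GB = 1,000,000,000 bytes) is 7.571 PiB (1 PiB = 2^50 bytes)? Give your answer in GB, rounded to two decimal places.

7.571 PiB = 7.571 × 2^50 bytes = 8,524,188,194,705,506.304 bytes
1 GB = 1,000,000,000 bytes
8,524,188,194,705,506.304 / 1,000,000,000 = 8,524,188.19 GB

8,524,188.19 GB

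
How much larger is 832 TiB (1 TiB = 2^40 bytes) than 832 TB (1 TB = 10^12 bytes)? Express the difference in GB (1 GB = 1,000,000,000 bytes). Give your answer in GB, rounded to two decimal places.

82,793.67 GB

832 TiB = 832 × 1,099,511,627,776 = 914,793,674,309,632 bytes
832 TB = 832 × 1,000,000,000,000 = 832,000,000,000,000 bytes
difference = 82,793,674,309,632 bytes
82,793,674,309,632 / 1,000,000,000 = 82,793.67 GB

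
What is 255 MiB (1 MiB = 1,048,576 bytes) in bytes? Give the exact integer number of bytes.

267,386,880 bytes

255 × 1,048,576 = 267,386,880 bytes  (1 MiB = 2^20 bytes)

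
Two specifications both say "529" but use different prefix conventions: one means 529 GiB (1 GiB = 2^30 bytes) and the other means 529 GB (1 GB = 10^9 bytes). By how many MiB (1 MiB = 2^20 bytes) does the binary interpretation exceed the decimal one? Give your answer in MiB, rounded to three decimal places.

529 GiB = 529 × 1,073,741,824 = 568,009,424,896 bytes
529 GB = 529 × 1,000,000,000 = 529,000,000,000 bytes
difference = 39,009,424,896 bytes
39,009,424,896 / 1,048,576 = 37,202.287 MiB

37,202.287 MiB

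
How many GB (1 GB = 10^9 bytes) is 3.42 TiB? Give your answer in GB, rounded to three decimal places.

3,760.330 GB

3.42 TiB × 1,099,511,627,776 bytes/TiB = 3,760,329,766,993.92 bytes
1 GB = 10^9 bytes = 1,000,000,000 bytes
3,760,329,766,993.92 / 1,000,000,000 = 3,760.330 GB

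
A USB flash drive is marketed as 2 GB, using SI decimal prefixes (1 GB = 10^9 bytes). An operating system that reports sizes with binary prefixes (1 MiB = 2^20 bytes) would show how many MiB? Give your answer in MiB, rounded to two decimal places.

1,907.35 MiB

2 GB = 2 × 10^9 bytes = 2,000,000,000 bytes
1 MiB = 2^20 bytes = 1,048,576 bytes
2,000,000,000 / 1,048,576 = 1,907.35 MiB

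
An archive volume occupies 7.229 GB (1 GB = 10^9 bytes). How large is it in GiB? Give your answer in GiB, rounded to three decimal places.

6.733 GiB

7.229 GB × 1,000,000,000 bytes/GB = 7,229,000,000 bytes
1 GiB = 2^30 bytes = 1,073,741,824 bytes
7,229,000,000 / 1,073,741,824 = 6.733 GiB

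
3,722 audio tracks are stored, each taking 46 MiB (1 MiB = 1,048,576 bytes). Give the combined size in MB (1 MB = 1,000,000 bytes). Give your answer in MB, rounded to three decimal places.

Total = 3,722 × 46 MiB = 171,212 MiB
= 171,212 × 1,048,576 bytes = 179,528,794,112 bytes
1 MB = 1,000,000 bytes
179,528,794,112 / 1,000,000 = 179,528.794 MB

179,528.794 MB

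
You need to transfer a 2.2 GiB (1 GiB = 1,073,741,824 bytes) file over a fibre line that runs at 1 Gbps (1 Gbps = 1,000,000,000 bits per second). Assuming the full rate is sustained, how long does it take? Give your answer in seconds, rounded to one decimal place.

18.9 seconds

2.2 GiB = 2,362,232,012.8 bytes = 18,897,856,102.4 bits
1 Gbps = 1,000,000,000 bits/s
time = 18,897,856,102.4 / 1,000,000,000 = 18.9 s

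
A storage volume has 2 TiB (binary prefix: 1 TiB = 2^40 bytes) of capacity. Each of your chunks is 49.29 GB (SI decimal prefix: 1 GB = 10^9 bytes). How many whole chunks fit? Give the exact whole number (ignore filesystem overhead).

Capacity: 2 TiB = 2,199,023,255,552 bytes
Per item: 49.29 GB = 49,290,000,000 bytes
⌊2,199,023,255,552 / 49,290,000,000⌋ = 44

44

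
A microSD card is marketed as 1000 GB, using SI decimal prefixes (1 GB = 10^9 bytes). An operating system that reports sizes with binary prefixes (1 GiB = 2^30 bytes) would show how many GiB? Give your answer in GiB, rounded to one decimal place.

1000 GB = 1000 × 10^9 bytes = 1,000,000,000,000 bytes
1 GiB = 2^30 bytes = 1,073,741,824 bytes
1,000,000,000,000 / 1,073,741,824 = 931.3 GiB

931.3 GiB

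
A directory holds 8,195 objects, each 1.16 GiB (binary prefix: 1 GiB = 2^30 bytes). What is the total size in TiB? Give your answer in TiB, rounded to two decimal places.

Total = 8,195 × 1.16 GiB = 9506.2 GiB
= 9506.2 × 1,073,741,824 bytes = 10,207,204,527,308.8 bytes
1 TiB = 1,099,511,627,776 bytes
10,207,204,527,308.8 / 1,099,511,627,776 = 9.28 TiB

9.28 TiB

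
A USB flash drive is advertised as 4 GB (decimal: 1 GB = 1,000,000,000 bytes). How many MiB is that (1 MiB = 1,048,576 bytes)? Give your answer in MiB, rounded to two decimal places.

4 GB × 1,000,000,000 bytes/GB = 4,000,000,000 bytes
1 MiB = 1,048,576 bytes
4,000,000,000 / 1,048,576 = 3,814.70 MiB

3,814.70 MiB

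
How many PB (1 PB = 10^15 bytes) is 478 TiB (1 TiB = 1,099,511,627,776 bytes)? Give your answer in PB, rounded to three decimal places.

478 TiB × 1,099,511,627,776 bytes/TiB = 525,566,558,076,928 bytes
1 PB = 10^15 bytes = 1,000,000,000,000,000 bytes
525,566,558,076,928 / 1,000,000,000,000,000 = 0.526 PB

0.526 PB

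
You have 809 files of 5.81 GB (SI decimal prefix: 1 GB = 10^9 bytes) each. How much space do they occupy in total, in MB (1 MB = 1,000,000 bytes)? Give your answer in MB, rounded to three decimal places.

Total = 809 × 5.81 GB = 4700.29 GB
= 4700.29 × 1,000,000,000 bytes = 4,700,290,000,000 bytes
1 MB = 1,000,000 bytes
4,700,290,000,000 / 1,000,000 = 4,700,290.000 MB

4,700,290.000 MB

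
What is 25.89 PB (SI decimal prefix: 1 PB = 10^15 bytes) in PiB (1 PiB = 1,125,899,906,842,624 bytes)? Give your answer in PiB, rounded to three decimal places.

22.995 PiB

25.89 PB × 1,000,000,000,000,000 bytes/PB = 25,890,000,000,000,000 bytes
1 PiB = 1,125,899,906,842,624 bytes
25,890,000,000,000,000 / 1,125,899,906,842,624 = 22.995 PiB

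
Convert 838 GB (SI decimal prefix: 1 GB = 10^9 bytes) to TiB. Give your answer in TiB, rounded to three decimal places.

0.762 TiB

838 GB = 838 × 10^9 bytes = 838,000,000,000 bytes
1 TiB = 1,099,511,627,776 bytes
838,000,000,000 / 1,099,511,627,776 = 0.762 TiB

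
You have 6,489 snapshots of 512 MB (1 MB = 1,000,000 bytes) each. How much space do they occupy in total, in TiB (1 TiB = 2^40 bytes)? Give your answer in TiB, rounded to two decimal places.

3.02 TiB

Total = 6,489 × 512 MB = 3,322,368 MB
= 3,322,368 × 1,000,000 bytes = 3,322,368,000,000 bytes
1 TiB = 1,099,511,627,776 bytes
3,322,368,000,000 / 1,099,511,627,776 = 3.02 TiB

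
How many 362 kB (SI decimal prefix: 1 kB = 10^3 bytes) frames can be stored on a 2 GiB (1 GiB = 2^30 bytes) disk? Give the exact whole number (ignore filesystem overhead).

5,932

Capacity: 2 GiB = 2,147,483,648 bytes
Per item: 362 kB = 362,000 bytes
⌊2,147,483,648 / 362,000⌋ = 5,932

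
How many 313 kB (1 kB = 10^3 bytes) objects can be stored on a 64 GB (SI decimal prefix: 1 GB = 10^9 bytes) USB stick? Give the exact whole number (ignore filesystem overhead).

204,472

Capacity: 64 GB = 64,000,000,000 bytes
Per item: 313 kB = 313,000 bytes
⌊64,000,000,000 / 313,000⌋ = 204,472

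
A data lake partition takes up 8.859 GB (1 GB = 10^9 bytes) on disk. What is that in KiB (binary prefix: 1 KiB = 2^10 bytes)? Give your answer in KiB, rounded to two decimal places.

8,651,367.19 KiB

8.859 GB = 8.859 × 10^9 bytes = 8,859,000,000 bytes
1 KiB = 2^10 bytes = 1,024 bytes
8,859,000,000 / 1,024 = 8,651,367.19 KiB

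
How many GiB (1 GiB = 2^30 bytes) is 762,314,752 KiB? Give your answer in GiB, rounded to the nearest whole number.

762,314,752 KiB × 1,024 bytes/KiB = 780,610,306,048 bytes
1 GiB = 2^30 bytes = 1,073,741,824 bytes
780,610,306,048 / 1,073,741,824 = 727 GiB

727 GiB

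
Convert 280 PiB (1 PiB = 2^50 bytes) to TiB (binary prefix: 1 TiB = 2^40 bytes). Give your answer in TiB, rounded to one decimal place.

286,720.0 TiB

280 PiB = 280 × 2^50 bytes = 315,251,973,915,934,720 bytes
1 TiB = 1,099,511,627,776 bytes
315,251,973,915,934,720 / 1,099,511,627,776 = 286,720.0 TiB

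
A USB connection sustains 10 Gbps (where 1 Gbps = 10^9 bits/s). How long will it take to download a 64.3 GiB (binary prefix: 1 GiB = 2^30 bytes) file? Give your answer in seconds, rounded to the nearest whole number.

55 seconds

64.3 GiB = 69,041,599,283.2 bytes = 552,332,794,265.6 bits
10 Gbps = 10,000,000,000 bits/s
time = 552,332,794,265.6 / 10,000,000,000 = 55 s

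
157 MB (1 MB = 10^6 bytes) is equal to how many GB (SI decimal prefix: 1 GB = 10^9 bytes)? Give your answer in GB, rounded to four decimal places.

0.1570 GB

157 MB × 1,000,000 bytes/MB = 157,000,000 bytes
1 GB = 1,000,000,000 bytes
157,000,000 / 1,000,000,000 = 0.1570 GB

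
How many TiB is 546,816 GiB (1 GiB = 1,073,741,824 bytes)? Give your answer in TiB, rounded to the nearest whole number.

546,816 GiB = 546,816 × 2^30 bytes = 587,139,209,232,384 bytes
1 TiB = 2^40 bytes = 1,099,511,627,776 bytes
587,139,209,232,384 / 1,099,511,627,776 = 534 TiB

534 TiB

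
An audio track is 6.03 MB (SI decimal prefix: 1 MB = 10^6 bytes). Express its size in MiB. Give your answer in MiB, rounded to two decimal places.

6.03 MB = 6.03 × 10^6 bytes = 6,030,000 bytes
1 MiB = 2^20 bytes = 1,048,576 bytes
6,030,000 / 1,048,576 = 5.75 MiB

5.75 MiB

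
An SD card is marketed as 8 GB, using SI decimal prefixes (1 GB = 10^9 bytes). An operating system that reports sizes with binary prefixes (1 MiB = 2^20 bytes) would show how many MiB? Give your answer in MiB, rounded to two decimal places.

7,629.39 MiB

8 GB = 8 × 10^9 bytes = 8,000,000,000 bytes
1 MiB = 2^20 bytes = 1,048,576 bytes
8,000,000,000 / 1,048,576 = 7,629.39 MiB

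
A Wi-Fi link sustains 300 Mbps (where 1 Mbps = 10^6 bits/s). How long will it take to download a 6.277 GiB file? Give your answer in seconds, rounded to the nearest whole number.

180 seconds

6.277 GiB = 6,739,877,429.248 bytes = 53,919,019,433.984 bits
300 Mbps = 300,000,000 bits/s
time = 53,919,019,433.984 / 300,000,000 = 180 s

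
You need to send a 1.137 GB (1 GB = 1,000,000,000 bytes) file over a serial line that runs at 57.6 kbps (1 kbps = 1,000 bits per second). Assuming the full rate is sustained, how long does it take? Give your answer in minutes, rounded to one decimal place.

1.137 GB = 1,137,000,000 bytes = 9,096,000,000 bits
57.6 kbps = 57,600 bits/s
time = 9,096,000,000 / 57,600 = 157,916.67 s
157,916.67 s / 60 = 2,631.9 minutes

2,631.9 minutes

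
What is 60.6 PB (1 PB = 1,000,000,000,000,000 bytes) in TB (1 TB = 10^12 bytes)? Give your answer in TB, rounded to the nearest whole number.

60,600 TB

60.6 PB = 60.6 × 10^15 bytes = 60,600,000,000,000,000 bytes
1 TB = 1,000,000,000,000 bytes
60,600,000,000,000,000 / 1,000,000,000,000 = 60,600 TB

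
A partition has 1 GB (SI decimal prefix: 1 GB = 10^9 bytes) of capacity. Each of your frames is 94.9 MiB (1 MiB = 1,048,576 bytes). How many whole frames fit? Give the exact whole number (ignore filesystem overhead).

Capacity: 1 GB = 1,000,000,000 bytes
Per item: 94.9 MiB = 99,509,862.4 bytes
⌊1,000,000,000 / 99,509,862.4⌋ = 10

10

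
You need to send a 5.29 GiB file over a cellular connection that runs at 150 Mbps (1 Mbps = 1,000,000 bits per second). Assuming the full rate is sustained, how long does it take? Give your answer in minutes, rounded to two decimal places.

5.29 GiB = 5,680,094,248.96 bytes = 45,440,753,991.68 bits
150 Mbps = 150,000,000 bits/s
time = 45,440,753,991.68 / 150,000,000 = 302.938 s
302.938 s / 60 = 5.05 minutes

5.05 minutes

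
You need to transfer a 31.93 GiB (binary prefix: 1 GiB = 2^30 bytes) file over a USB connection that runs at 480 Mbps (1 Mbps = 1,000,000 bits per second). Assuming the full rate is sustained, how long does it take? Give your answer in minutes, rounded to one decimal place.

31.93 GiB = 34,284,576,440.32 bytes = 274,276,611,522.56 bits
480 Mbps = 480,000,000 bits/s
time = 274,276,611,522.56 / 480,000,000 = 571.41 s
571.41 s / 60 = 9.5 minutes

9.5 minutes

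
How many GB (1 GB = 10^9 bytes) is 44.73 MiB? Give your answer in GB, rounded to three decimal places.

44.73 MiB × 1,048,576 bytes/MiB = 46,902,804.48 bytes
1 GB = 1,000,000,000 bytes
46,902,804.48 / 1,000,000,000 = 0.047 GB

0.047 GB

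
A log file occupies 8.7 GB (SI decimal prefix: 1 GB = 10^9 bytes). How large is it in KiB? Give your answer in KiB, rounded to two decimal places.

8,496,093.75 KiB

8.7 GB × 1,000,000,000 bytes/GB = 8,700,000,000 bytes
1 KiB = 1,024 bytes
8,700,000,000 / 1,024 = 8,496,093.75 KiB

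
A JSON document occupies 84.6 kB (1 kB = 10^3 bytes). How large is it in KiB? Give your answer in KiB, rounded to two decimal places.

84.6 kB × 1,000 bytes/kB = 84,600 bytes
1 KiB = 1,024 bytes
84,600 / 1,024 = 82.62 KiB

82.62 KiB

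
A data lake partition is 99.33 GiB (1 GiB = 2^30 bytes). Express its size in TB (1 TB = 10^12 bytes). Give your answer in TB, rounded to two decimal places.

99.33 GiB = 99.33 × 2^30 bytes = 106,654,775,377.92 bytes
1 TB = 1,000,000,000,000 bytes
106,654,775,377.92 / 1,000,000,000,000 = 0.11 TB

0.11 TB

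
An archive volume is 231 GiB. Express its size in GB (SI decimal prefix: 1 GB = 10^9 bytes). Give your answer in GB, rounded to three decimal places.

248.034 GB

231 GiB = 231 × 2^30 bytes = 248,034,361,344 bytes
1 GB = 1,000,000,000 bytes
248,034,361,344 / 1,000,000,000 = 248.034 GB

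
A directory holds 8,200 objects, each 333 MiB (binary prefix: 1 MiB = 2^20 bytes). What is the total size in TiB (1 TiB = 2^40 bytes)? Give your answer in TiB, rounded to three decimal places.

2.604 TiB

Total = 8,200 × 333 MiB = 2,730,600 MiB
= 2,730,600 × 1,048,576 bytes = 2,863,241,625,600 bytes
1 TiB = 1,099,511,627,776 bytes
2,863,241,625,600 / 1,099,511,627,776 = 2.604 TiB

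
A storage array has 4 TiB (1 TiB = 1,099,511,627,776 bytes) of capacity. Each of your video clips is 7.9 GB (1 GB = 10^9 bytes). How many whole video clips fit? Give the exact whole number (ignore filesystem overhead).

Capacity: 4 TiB = 4,398,046,511,104 bytes
Per item: 7.9 GB = 7,900,000,000 bytes
⌊4,398,046,511,104 / 7,900,000,000⌋ = 556

556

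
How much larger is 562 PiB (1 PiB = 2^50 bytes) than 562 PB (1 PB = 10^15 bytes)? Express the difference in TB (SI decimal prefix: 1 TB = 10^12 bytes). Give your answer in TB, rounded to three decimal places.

70,755.748 TB

562 PiB = 562 × 1,125,899,906,842,624 = 632,755,747,645,554,688 bytes
562 PB = 562 × 1,000,000,000,000,000 = 562,000,000,000,000,000 bytes
difference = 70,755,747,645,554,688 bytes
70,755,747,645,554,688 / 1,000,000,000,000 = 70,755.748 TB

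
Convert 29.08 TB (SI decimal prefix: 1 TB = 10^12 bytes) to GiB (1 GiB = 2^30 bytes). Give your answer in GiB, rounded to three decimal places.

29.08 TB = 29.08 × 10^12 bytes = 29,080,000,000,000 bytes
1 GiB = 1,073,741,824 bytes
29,080,000,000,000 / 1,073,741,824 = 27,082.860 GiB

27,082.860 GiB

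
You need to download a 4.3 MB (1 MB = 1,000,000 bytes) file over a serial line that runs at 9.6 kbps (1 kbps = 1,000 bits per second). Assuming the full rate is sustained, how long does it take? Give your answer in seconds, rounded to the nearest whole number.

4.3 MB = 4,300,000 bytes = 34,400,000 bits
9.6 kbps = 9,600 bits/s
time = 34,400,000 / 9,600 = 3,583 s

3,583 seconds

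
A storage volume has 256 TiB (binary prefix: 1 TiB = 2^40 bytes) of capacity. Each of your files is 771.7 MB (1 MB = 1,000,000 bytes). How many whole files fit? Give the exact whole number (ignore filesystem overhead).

Capacity: 256 TiB = 281,474,976,710,656 bytes
Per item: 771.7 MB = 771,700,000 bytes
⌊281,474,976,710,656 / 771,700,000⌋ = 364,746

364,746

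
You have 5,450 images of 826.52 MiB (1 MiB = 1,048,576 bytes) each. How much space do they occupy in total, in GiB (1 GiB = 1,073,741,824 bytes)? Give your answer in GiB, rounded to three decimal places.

Total = 5,450 × 826.52 MiB = 4,504,534 MiB
= 4,504,534 × 1,048,576 bytes = 4,723,346,243,584 bytes
1 GiB = 1,073,741,824 bytes
4,723,346,243,584 / 1,073,741,824 = 4,398.959 GiB

4,398.959 GiB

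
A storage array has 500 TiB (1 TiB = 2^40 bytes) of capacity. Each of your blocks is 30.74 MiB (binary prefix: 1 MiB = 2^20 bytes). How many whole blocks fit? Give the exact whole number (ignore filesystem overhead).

Capacity: 500 TiB = 549,755,813,888,000 bytes
Per item: 30.74 MiB = 32,233,226.24 bytes
⌊549,755,813,888,000 / 32,233,226.24⌋ = 17,055,562

17,055,562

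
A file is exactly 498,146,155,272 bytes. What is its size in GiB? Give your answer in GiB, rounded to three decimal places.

498,146,155,272 bytes given.
1 GiB = 1,073,741,824 bytes
498,146,155,272 / 1,073,741,824 = 463.935 GiB

463.935 GiB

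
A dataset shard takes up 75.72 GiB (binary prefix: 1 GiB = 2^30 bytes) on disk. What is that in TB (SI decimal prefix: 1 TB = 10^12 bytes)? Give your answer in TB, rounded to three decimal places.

0.081 TB

75.72 GiB = 75.72 × 2^30 bytes = 81,303,730,913.28 bytes
1 TB = 10^12 bytes = 1,000,000,000,000 bytes
81,303,730,913.28 / 1,000,000,000,000 = 0.081 TB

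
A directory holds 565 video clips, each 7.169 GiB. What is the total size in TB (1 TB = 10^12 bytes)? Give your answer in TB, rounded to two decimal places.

4.35 TB

Total = 565 × 7.169 GiB = 4050.485 GiB
= 4050.485 × 1,073,741,824 bytes = 4,349,175,151,984.64 bytes
1 TB = 1,000,000,000,000 bytes
4,349,175,151,984.64 / 1,000,000,000,000 = 4.35 TB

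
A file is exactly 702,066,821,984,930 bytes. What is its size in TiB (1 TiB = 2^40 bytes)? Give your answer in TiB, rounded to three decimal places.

702,066,821,984,930 bytes given.
1 TiB = 2^40 bytes = 1,099,511,627,776 bytes
702,066,821,984,930 / 1,099,511,627,776 = 638.526 TiB

638.526 TiB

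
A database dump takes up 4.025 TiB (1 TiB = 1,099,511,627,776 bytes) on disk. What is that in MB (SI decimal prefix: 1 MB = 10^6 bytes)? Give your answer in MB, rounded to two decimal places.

4.025 TiB = 4.025 × 2^40 bytes = 4,425,534,301,798.4 bytes
1 MB = 1,000,000 bytes
4,425,534,301,798.4 / 1,000,000 = 4,425,534.30 MB

4,425,534.30 MB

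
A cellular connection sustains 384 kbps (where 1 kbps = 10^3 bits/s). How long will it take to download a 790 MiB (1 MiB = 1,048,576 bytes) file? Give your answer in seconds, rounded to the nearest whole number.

17,258 seconds

790 MiB = 828,375,040 bytes = 6,627,000,320 bits
384 kbps = 384,000 bits/s
time = 6,627,000,320 / 384,000 = 17,258 s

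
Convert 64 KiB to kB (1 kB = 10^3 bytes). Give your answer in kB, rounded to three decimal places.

65.536 kB

64 KiB = 64 × 2^10 bytes = 65,536 bytes
1 kB = 10^3 bytes = 1,000 bytes
65,536 / 1,000 = 65.536 kB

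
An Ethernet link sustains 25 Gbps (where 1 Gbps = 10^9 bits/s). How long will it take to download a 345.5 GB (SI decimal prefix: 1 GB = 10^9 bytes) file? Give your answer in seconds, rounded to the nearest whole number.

345.5 GB = 345,500,000,000 bytes = 2,764,000,000,000 bits
25 Gbps = 25,000,000,000 bits/s
time = 2,764,000,000,000 / 25,000,000,000 = 111 s

111 seconds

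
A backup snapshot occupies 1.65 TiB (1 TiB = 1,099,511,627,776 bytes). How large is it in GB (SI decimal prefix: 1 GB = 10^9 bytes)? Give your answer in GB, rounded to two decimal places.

1.65 TiB × 1,099,511,627,776 bytes/TiB = 1,814,194,185,830.4 bytes
1 GB = 1,000,000,000 bytes
1,814,194,185,830.4 / 1,000,000,000 = 1,814.19 GB

1,814.19 GB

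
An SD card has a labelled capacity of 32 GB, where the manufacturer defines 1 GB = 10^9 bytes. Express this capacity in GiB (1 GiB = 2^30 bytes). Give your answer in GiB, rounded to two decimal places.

29.80 GiB

32 GB = 32 × 10^9 bytes = 32,000,000,000 bytes
1 GiB = 2^30 bytes = 1,073,741,824 bytes
32,000,000,000 / 1,073,741,824 = 29.80 GiB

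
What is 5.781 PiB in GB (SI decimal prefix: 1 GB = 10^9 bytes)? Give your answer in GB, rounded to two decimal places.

5.781 PiB = 5.781 × 2^50 bytes = 6,508,827,361,457,209.344 bytes
1 GB = 1,000,000,000 bytes
6,508,827,361,457,209.344 / 1,000,000,000 = 6,508,827.36 GB

6,508,827.36 GB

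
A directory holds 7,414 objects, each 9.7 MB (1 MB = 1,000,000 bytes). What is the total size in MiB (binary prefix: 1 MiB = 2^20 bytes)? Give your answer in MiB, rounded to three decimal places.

68,584.251 MiB

Total = 7,414 × 9.7 MB = 71915.8 MB
= 71915.8 × 1,000,000 bytes = 71,915,800,000 bytes
1 MiB = 1,048,576 bytes
71,915,800,000 / 1,048,576 = 68,584.251 MiB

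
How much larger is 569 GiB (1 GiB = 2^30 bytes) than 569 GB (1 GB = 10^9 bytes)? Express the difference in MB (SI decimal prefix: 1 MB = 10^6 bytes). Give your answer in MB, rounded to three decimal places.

569 GiB = 569 × 1,073,741,824 = 610,959,097,856 bytes
569 GB = 569 × 1,000,000,000 = 569,000,000,000 bytes
difference = 41,959,097,856 bytes
41,959,097,856 / 1,000,000 = 41,959.098 MB

41,959.098 MB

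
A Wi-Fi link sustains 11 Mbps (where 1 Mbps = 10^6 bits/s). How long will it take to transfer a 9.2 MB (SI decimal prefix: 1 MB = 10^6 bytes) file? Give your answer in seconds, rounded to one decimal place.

6.7 seconds

9.2 MB = 9,200,000 bytes = 73,600,000 bits
11 Mbps = 11,000,000 bits/s
time = 73,600,000 / 11,000,000 = 6.7 s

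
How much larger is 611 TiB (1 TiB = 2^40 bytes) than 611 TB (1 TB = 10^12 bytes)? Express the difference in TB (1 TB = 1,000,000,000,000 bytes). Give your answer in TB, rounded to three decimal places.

60.802 TB

611 TiB = 611 × 1,099,511,627,776 = 671,801,604,571,136 bytes
611 TB = 611 × 1,000,000,000,000 = 611,000,000,000,000 bytes
difference = 60,801,604,571,136 bytes
60,801,604,571,136 / 1,000,000,000,000 = 60.802 TB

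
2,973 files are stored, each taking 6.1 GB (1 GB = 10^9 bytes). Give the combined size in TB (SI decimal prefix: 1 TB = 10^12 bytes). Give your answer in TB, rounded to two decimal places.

Total = 2,973 × 6.1 GB = 18135.3 GB
= 18135.3 × 1,000,000,000 bytes = 18,135,300,000,000 bytes
1 TB = 1,000,000,000,000 bytes
18,135,300,000,000 / 1,000,000,000,000 = 18.14 TB

18.14 TB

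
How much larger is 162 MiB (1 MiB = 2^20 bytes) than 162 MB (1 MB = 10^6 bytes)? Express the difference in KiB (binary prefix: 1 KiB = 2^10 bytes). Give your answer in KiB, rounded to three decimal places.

7,684.875 KiB

162 MiB = 162 × 1,048,576 = 169,869,312 bytes
162 MB = 162 × 1,000,000 = 162,000,000 bytes
difference = 7,869,312 bytes
7,869,312 / 1,024 = 7,684.875 KiB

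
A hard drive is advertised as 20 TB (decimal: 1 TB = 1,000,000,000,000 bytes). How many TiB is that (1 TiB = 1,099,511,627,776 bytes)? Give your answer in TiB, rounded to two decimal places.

20 TB = 20 × 10^12 bytes = 20,000,000,000,000 bytes
1 TiB = 2^40 bytes = 1,099,511,627,776 bytes
20,000,000,000,000 / 1,099,511,627,776 = 18.19 TiB

18.19 TiB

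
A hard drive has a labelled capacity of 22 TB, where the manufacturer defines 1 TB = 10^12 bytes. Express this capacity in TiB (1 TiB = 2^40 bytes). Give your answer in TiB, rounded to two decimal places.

22 TB × 1,000,000,000,000 bytes/TB = 22,000,000,000,000 bytes
1 TiB = 2^40 bytes = 1,099,511,627,776 bytes
22,000,000,000,000 / 1,099,511,627,776 = 20.01 TiB

20.01 TiB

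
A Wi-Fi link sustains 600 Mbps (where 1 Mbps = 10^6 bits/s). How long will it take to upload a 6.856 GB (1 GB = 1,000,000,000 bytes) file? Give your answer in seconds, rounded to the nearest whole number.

6.856 GB = 6,856,000,000 bytes = 54,848,000,000 bits
600 Mbps = 600,000,000 bits/s
time = 54,848,000,000 / 600,000,000 = 91 s

91 seconds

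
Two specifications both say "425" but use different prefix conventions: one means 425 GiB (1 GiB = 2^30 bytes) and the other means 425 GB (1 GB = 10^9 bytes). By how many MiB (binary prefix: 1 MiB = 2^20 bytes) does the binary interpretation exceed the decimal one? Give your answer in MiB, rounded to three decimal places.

29,888.416 MiB

425 GiB = 425 × 1,073,741,824 = 456,340,275,200 bytes
425 GB = 425 × 1,000,000,000 = 425,000,000,000 bytes
difference = 31,340,275,200 bytes
31,340,275,200 / 1,048,576 = 29,888.416 MiB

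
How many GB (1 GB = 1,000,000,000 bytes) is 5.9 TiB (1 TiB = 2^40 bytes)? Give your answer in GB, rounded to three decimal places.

6,487.119 GB

5.9 TiB = 5.9 × 2^40 bytes = 6,487,118,603,878.4 bytes
1 GB = 1,000,000,000 bytes
6,487,118,603,878.4 / 1,000,000,000 = 6,487.119 GB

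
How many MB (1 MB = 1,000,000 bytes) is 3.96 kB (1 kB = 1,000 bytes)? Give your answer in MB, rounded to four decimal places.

0.0040 MB

3.96 kB = 3.96 × 10^3 bytes = 3,960 bytes
1 MB = 1,000,000 bytes
3,960 / 1,000,000 = 0.0040 MB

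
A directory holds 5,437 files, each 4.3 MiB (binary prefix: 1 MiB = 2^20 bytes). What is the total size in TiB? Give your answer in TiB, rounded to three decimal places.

Total = 5,437 × 4.3 MiB = 23379.1 MiB
= 23379.1 × 1,048,576 bytes = 24,514,763,161.6 bytes
1 TiB = 1,099,511,627,776 bytes
24,514,763,161.6 / 1,099,511,627,776 = 0.022 TiB

0.022 TiB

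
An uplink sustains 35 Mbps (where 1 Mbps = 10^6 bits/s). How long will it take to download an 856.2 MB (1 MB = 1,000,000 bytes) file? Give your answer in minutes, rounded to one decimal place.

856.2 MB = 856,200,000 bytes = 6,849,600,000 bits
35 Mbps = 35,000,000 bits/s
time = 6,849,600,000 / 35,000,000 = 195.70 s
195.70 s / 60 = 3.3 minutes

3.3 minutes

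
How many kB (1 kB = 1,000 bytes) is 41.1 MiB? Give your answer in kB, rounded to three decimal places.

41.1 MiB × 1,048,576 bytes/MiB = 43,096,473.6 bytes
1 kB = 1,000 bytes
43,096,473.6 / 1,000 = 43,096.474 kB

43,096.474 kB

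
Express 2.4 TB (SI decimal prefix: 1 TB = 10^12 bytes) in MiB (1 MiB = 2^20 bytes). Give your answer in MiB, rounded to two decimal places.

2.4 TB × 1,000,000,000,000 bytes/TB = 2,400,000,000,000 bytes
1 MiB = 2^20 bytes = 1,048,576 bytes
2,400,000,000,000 / 1,048,576 = 2,288,818.36 MiB

2,288,818.36 MiB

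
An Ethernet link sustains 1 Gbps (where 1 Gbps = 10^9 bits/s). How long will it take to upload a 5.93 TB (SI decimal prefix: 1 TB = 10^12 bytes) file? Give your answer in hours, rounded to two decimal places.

5.93 TB = 5,930,000,000,000 bytes = 47,440,000,000,000 bits
1 Gbps = 1,000,000,000 bits/s
time = 47,440,000,000,000 / 1,000,000,000 = 47,440.0000 s
47,440.0000 s / 3600 = 13.18 hours

13.18 hours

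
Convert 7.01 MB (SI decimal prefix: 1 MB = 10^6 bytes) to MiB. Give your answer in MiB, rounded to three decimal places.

6.685 MiB

7.01 MB × 1,000,000 bytes/MB = 7,010,000 bytes
1 MiB = 1,048,576 bytes
7,010,000 / 1,048,576 = 6.685 MiB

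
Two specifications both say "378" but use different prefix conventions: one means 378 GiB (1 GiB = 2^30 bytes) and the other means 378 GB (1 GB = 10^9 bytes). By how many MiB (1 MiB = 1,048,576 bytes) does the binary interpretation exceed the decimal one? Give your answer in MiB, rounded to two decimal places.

26,583.11 MiB

378 GiB = 378 × 1,073,741,824 = 405,874,409,472 bytes
378 GB = 378 × 1,000,000,000 = 378,000,000,000 bytes
difference = 27,874,409,472 bytes
27,874,409,472 / 1,048,576 = 26,583.11 MiB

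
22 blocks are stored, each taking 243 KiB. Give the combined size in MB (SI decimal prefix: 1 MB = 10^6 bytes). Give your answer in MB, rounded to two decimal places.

Total = 22 × 243 KiB = 5346 KiB
= 5346 × 1,024 bytes = 5,474,304 bytes
1 MB = 1,000,000 bytes
5,474,304 / 1,000,000 = 5.47 MB

5.47 MB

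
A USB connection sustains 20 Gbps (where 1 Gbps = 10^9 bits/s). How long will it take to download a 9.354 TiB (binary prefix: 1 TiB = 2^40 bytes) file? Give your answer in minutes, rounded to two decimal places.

9.354 TiB = 10,284,831,766,216.704 bytes = 82,278,654,129,733.632 bits
20 Gbps = 20,000,000,000 bits/s
time = 82,278,654,129,733.632 / 20,000,000,000 = 4,113.933 s
4,113.933 s / 60 = 68.57 minutes

68.57 minutes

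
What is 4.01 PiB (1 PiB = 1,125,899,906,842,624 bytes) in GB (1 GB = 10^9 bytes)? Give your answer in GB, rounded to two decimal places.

4,514,858.63 GB

4.01 PiB × 1,125,899,906,842,624 bytes/PiB = 4,514,858,626,438,922.24 bytes
1 GB = 1,000,000,000 bytes
4,514,858,626,438,922.24 / 1,000,000,000 = 4,514,858.63 GB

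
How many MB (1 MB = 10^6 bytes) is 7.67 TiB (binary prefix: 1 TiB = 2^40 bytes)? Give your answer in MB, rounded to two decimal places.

7.67 TiB = 7.67 × 2^40 bytes = 8,433,254,185,041.92 bytes
1 MB = 1,000,000 bytes
8,433,254,185,041.92 / 1,000,000 = 8,433,254.19 MB

8,433,254.19 MB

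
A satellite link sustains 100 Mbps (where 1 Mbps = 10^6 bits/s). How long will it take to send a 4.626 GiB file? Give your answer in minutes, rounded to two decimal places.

6.62 minutes

4.626 GiB = 4,967,129,677.824 bytes = 39,737,037,422.592 bits
100 Mbps = 100,000,000 bits/s
time = 39,737,037,422.592 / 100,000,000 = 397.370 s
397.370 s / 60 = 6.62 minutes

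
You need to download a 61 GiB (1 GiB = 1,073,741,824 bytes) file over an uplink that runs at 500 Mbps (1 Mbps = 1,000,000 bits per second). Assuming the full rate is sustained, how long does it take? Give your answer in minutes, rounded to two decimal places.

61 GiB = 65,498,251,264 bytes = 523,986,010,112 bits
500 Mbps = 500,000,000 bits/s
time = 523,986,010,112 / 500,000,000 = 1,047.972 s
1,047.972 s / 60 = 17.47 minutes

17.47 minutes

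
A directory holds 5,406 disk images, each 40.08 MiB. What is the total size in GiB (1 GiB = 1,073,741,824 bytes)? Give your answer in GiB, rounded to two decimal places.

Total = 5,406 × 40.08 MiB = 216672.48 MiB
= 216672.48 × 1,048,576 bytes = 227,197,562,388.48 bytes
1 GiB = 1,073,741,824 bytes
227,197,562,388.48 / 1,073,741,824 = 211.59 GiB

211.59 GiB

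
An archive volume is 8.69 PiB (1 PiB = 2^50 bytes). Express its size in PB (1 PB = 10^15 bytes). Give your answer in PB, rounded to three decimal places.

9.784 PB

8.69 PiB = 8.69 × 2^50 bytes = 9,784,070,190,462,402.56 bytes
1 PB = 1,000,000,000,000,000 bytes
9,784,070,190,462,402.56 / 1,000,000,000,000,000 = 9.784 PB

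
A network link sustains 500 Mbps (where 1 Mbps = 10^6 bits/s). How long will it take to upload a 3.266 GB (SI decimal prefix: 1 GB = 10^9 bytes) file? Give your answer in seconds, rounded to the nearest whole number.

52 seconds

3.266 GB = 3,266,000,000 bytes = 26,128,000,000 bits
500 Mbps = 500,000,000 bits/s
time = 26,128,000,000 / 500,000,000 = 52 s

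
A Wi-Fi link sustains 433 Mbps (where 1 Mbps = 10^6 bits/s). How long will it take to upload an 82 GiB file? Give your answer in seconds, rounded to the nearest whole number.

1,627 seconds

82 GiB = 88,046,829,568 bytes = 704,374,636,544 bits
433 Mbps = 433,000,000 bits/s
time = 704,374,636,544 / 433,000,000 = 1,627 s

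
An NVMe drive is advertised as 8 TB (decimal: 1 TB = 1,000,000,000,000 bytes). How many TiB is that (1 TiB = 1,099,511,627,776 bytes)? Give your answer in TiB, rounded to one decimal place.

8 TB × 1,000,000,000,000 bytes/TB = 8,000,000,000,000 bytes
1 TiB = 2^40 bytes = 1,099,511,627,776 bytes
8,000,000,000,000 / 1,099,511,627,776 = 7.3 TiB

7.3 TiB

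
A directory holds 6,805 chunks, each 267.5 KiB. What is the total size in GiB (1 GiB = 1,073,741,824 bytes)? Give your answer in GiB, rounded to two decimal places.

Total = 6,805 × 267.5 KiB = 1820337.5 KiB
= 1820337.5 × 1,024 bytes = 1,864,025,600 bytes
1 GiB = 1,073,741,824 bytes
1,864,025,600 / 1,073,741,824 = 1.74 GiB

1.74 GiB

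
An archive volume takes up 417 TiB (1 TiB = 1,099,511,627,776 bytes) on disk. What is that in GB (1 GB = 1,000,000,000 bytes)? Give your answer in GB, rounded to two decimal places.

417 TiB = 417 × 2^40 bytes = 458,496,348,782,592 bytes
1 GB = 1,000,000,000 bytes
458,496,348,782,592 / 1,000,000,000 = 458,496.35 GB

458,496.35 GB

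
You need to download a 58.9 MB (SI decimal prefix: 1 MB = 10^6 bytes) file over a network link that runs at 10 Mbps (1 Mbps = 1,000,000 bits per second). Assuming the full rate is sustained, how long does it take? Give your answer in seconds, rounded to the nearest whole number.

47 seconds

58.9 MB = 58,900,000 bytes = 471,200,000 bits
10 Mbps = 10,000,000 bits/s
time = 471,200,000 / 10,000,000 = 47 s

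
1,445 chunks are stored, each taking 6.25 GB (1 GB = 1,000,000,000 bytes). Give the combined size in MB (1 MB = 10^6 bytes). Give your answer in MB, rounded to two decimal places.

9,031,250.00 MB

Total = 1,445 × 6.25 GB = 9031.25 GB
= 9031.25 × 1,000,000,000 bytes = 9,031,250,000,000 bytes
1 MB = 1,000,000 bytes
9,031,250,000,000 / 1,000,000 = 9,031,250.00 MB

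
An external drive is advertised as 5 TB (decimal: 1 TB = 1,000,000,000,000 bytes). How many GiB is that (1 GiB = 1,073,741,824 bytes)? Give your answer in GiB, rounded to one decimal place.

4,656.6 GiB

5 TB = 5 × 10^12 bytes = 5,000,000,000,000 bytes
1 GiB = 1,073,741,824 bytes
5,000,000,000,000 / 1,073,741,824 = 4,656.6 GiB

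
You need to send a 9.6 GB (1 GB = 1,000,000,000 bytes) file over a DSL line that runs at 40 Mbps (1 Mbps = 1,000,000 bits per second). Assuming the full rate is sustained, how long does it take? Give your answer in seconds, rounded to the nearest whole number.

1,920 seconds

9.6 GB = 9,600,000,000 bytes = 76,800,000,000 bits
40 Mbps = 40,000,000 bits/s
time = 76,800,000,000 / 40,000,000 = 1,920 s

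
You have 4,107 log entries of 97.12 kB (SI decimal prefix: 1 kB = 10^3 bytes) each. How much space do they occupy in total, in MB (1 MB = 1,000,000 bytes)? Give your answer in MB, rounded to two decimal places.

398.87 MB

Total = 4,107 × 97.12 kB = 398871.84 kB
= 398871.84 × 1,000 bytes = 398,871,840 bytes
1 MB = 1,000,000 bytes
398,871,840 / 1,000,000 = 398.87 MB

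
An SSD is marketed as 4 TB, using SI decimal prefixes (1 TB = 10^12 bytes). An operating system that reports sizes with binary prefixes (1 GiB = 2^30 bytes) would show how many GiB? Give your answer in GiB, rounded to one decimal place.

3,725.3 GiB

4 TB × 1,000,000,000,000 bytes/TB = 4,000,000,000,000 bytes
1 GiB = 2^30 bytes = 1,073,741,824 bytes
4,000,000,000,000 / 1,073,741,824 = 3,725.3 GiB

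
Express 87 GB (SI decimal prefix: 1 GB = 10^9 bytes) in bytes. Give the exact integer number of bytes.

87,000,000,000 bytes

87 × 1,000,000,000 = 87,000,000,000 bytes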